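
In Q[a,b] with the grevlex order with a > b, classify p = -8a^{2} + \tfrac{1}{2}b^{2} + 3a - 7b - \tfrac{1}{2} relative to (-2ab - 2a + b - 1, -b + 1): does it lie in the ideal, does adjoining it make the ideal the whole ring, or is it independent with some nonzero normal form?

Adjoining -8a^{2} + \tfrac{1}{2}b^{2} + 3a - 7b - \tfrac{1}{2} makes the ideal the whole ring: the system is inconsistent.

First compute the reduced Gröbner basis of I by Buchberger's algorithm.
f_1 = -2ab - 2a + b - 1, LT = ab.
f_2 = -b + 1, LT = b.

S(f_1,f_2): lcm = ab. S = 2a - \tfrac{1}{2}b + \tfrac{1}{2}.
  reduce S modulo (f_1, f_2):
  remainder 2a ≠ 0; add h_3 = 2a to the basis.

The other S-polynomials (S(f_1,h_3), S(f_2,h_3)) all reduce to 0 modulo the current basis, so we have a Gröbner basis.
Inter-reduce: drop elements whose leading term is divisible by another's, tail-reduce, and make monic.
Reduced Gröbner basis: {a, b - 1}.
Label its elements g_1 = a, g_2 = b - 1.

Reduce p = -8a^{2} + \tfrac{1}{2}b^{2} + 3a - 7b - \tfrac{1}{2} modulo G:
  leading term a^{2}: subtract (-8a)·g_1 from -8a^{2} + \tfrac{1}{2}b^{2} + 3a - 7b - \tfrac{1}{2} → \tfrac{1}{2}b^{2} + 3a - 7b - \tfrac{1}{2}
  leading term b^{2}: subtract (\tfrac{1}{2}b)·g_2 from \tfrac{1}{2}b^{2} + 3a - 7b - \tfrac{1}{2} → 3a - \tfrac{13}{2}b - \tfrac{1}{2}
  leading term a: subtract (3)·g_1 from 3a - \tfrac{13}{2}b - \tfrac{1}{2} → -\tfrac{13}{2}b - \tfrac{1}{2}
  leading term b: subtract (-\tfrac{13}{2})·g_2 from -\tfrac{13}{2}b - \tfrac{1}{2} → -7
  leading term 1: no divisor's leading term divides it; move -7 to the remainder.
  normal form = -7.
The normal form is nonzero, so p ∉ I. Since p minus its normal form lies in I, I + (p) = I + (r) where r = -7; decide whether this ideal is the whole ring.
Here r = -7 is a nonzero constant, hence a unit: 1 ∈ I + (p), the Gröbner basis of I + (p) is {1}, and the enlarged system has no common solution — adjoining p is inconsistent.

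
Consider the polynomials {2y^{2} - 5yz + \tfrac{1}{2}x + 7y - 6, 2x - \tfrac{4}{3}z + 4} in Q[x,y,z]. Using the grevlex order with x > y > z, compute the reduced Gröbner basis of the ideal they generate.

G = {y^{2} - \tfrac{5}{2}yz + \tfrac{7}{2}y + \tfrac{1}{6}z - \tfrac{7}{2}, x - \tfrac{2}{3}z + 2}

This is the nonlinear analogue of row-reducing a linear system.

f_1 = 2y^{2} - 5yz + \tfrac{1}{2}x + 7y - 6, LT = y^{2}.
f_2 = 2x - \tfrac{4}{3}z + 4, LT = x.

The S-polynomials (S(f_1,f_2)) all reduce to 0 modulo the current basis, so we have a Gröbner basis.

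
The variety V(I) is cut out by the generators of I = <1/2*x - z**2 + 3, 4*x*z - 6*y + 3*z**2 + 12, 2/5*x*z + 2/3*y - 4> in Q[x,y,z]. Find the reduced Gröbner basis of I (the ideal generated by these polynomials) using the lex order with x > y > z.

f_1 = 1/2*x - z**2 + 3, LT = x.
f_2 = 4*x*z - 6*y + 3*z**2 + 12, LT = x*z.
f_3 = 2/5*x*z + 2/3*y - 4, LT = x*z.

S(f_1,f_2): lcm = x*z. S = 3/2*y - 2*z**3 - 3/4*z**2 + 6*z - 3.
  reduce S modulo (f_1, f_2, f_3):
  remainder 3/2*y - 2*z**3 - 3/4*z**2 + 6*z - 3 ≠ 0; add g_4 = 3/2*y - 2*z**3 - 3/4*z**2 + 6*z - 3 to the basis.

S(f_1,f_3): lcm = x*z. S = -5/3*y - 2*z**3 + 6*z + 10.
  reduce S modulo (f_1, f_2, f_3, g_4):
  remainder -38/9*z**3 - 5/6*z**2 + 38/3*z + 20/3 ≠ 0; add g_5 = -38/9*z**3 - 5/6*z**2 + 38/3*z + 20/3 to the basis.

The other S-polynomials (S(f_2,f_3), S(f_1,g_4), S(f_2,g_4), S(f_3,g_4), S(f_1,g_5), S(f_2,g_5), S(f_3,g_5), S(g_4,g_5)) all reduce to 0 modulo the current basis, so we have a Gröbner basis.
Inter-reduce: drop elements whose leading term is divisible by another's, tail-reduce, and make monic.

G = {x - 2*z**2 + 6, y - 9/38*z**2 - 78/19, z**3 + 15/76*z**2 - 3*z - 30/19}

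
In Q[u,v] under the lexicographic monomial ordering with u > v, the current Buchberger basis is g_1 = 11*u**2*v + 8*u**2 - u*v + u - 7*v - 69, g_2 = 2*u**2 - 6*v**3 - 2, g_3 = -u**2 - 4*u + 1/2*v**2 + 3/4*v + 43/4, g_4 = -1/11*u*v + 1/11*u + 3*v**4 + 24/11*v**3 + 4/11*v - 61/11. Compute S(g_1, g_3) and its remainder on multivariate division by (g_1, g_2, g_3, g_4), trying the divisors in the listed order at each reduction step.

lcm(LM(g_1), LM(g_3)) = u**2*v.
S = (lcm/LT(g_1))·g_1 − (lcm/LT(g_3))·g_3 = 8/11*u**2 - 45/11*u*v + 1/11*u + 1/2*v**3 + 3/4*v**2 + 445/44*v - 69/11.
Reduce S modulo (g_1, g_2, g_3, g_4) in that order:
  leading term u**2: subtract (4/11)·g_2 from 8/11*u**2 - 45/11*u*v + 1/11*u + 1/2*v**3 + 3/4*v**2 + 445/44*v - 69/11 → -45/11*u*v + 1/11*u + 59/22*v**3 + 3/4*v**2 + 445/44*v - 61/11
  leading term u*v: subtract (45)·g_4 from -45/11*u*v + 1/11*u + 59/22*v**3 + 3/4*v**2 + 445/44*v - 61/11 → -4*u - 135*v**4 - 191/2*v**3 + 3/4*v**2 - 25/4*v + 244
  leading term u: no divisor's leading term divides it; move -4*u to the remainder.
  leading term v**4: no divisor's leading term divides it; move -135*v**4 to the remainder.
  leading term v**3: no divisor's leading term divides it; move -191/2*v**3 to the remainder.
  leading term v**2: no divisor's leading term divides it; move 3/4*v**2 to the remainder.
  leading term v: no divisor's leading term divides it; move -25/4*v to the remainder.
  leading term 1: no divisor's leading term divides it; move 244 to the remainder.
The remainder -4*u - 135*v**4 - 191/2*v**3 + 3/4*v**2 - 25/4*v + 244 is nonzero, so it would be added as the next basis element.

S(g_1, g_3) = 8/11*u**2 - 45/11*u*v + 1/11*u + 1/2*v**3 + 3/4*v**2 + 445/44*v - 69/11; remainder on division = -4*u - 135*v**4 - 191/2*v**3 + 3/4*v**2 - 25/4*v + 244.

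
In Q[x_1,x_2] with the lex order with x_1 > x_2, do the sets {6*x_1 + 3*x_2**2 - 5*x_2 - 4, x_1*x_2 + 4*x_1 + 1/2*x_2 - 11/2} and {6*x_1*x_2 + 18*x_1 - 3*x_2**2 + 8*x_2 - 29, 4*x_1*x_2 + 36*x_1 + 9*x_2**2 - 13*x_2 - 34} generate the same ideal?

For a fixed monomial order, each ideal has a unique reduced Gröbner basis; comparing bases decides equality.
Buchberger on the first generating set:
f_1 = 6*x_1 + 3*x_2**2 - 5*x_2 - 4, LT = x_1.
f_2 = x_1*x_2 + 4*x_1 + 1/2*x_2 - 11/2, LT = x_1*x_2.

S(f_1,f_2): lcm = x_1*x_2. S = -4*x_1 + 1/2*x_2**3 - 5/6*x_2**2 - 7/6*x_2 + 11/2.
  leading term x_1: subtract (-2/3)·f_1 from -4*x_1 + 1/2*x_2**3 - 5/6*x_2**2 - 7/6*x_2 + 11/2 → 1/2*x_2**3 + 7/6*x_2**2 - 9/2*x_2 + 17/6
  leading term x_2**3: no divisor's leading term divides it; move 1/2*x_2**3 to the remainder.
  leading term x_2**2: no divisor's leading term divides it; move 7/6*x_2**2 to the remainder.
  leading term x_2: no divisor's leading term divides it; move -9/2*x_2 to the remainder.
  leading term 1: no divisor's leading term divides it; move 17/6 to the remainder.
  remainder 1/2*x_2**3 + 7/6*x_2**2 - 9/2*x_2 + 17/6 ≠ 0; add g_3 = 1/2*x_2**3 + 7/6*x_2**2 - 9/2*x_2 + 17/6 to the basis.

The other S-polynomials (S(f_1,g_3), S(f_2,g_3)) all reduce to 0 modulo the current basis, so we have a Gröbner basis.
Inter-reduce: drop elements whose leading term is divisible by another's, tail-reduce, and make monic.
Reduced Gröbner basis: {x_1 + 1/2*x_2**2 - 5/6*x_2 - 2/3, x_2**3 + 7/3*x_2**2 - 9*x_2 + 17/3}.

Buchberger on the second generating set:
h_1 = 6*x_1*x_2 + 18*x_1 - 3*x_2**2 + 8*x_2 - 29, LT = x_1*x_2.
h_2 = 4*x_1*x_2 + 36*x_1 + 9*x_2**2 - 13*x_2 - 34, LT = x_1*x_2.

S(h_1,h_2): lcm = x_1*x_2. S = -6*x_1 - 11/4*x_2**2 + 55/12*x_2 + 11/3.
  leading term x_1: no divisor's leading term divides it; move -6*x_1 to the remainder.
  leading term x_2**2: no divisor's leading term divides it; move -11/4*x_2**2 to the remainder.
  leading term x_2: no divisor's leading term divides it; move 55/12*x_2 to the remainder.
  leading term 1: no divisor's leading term divides it; move 11/3 to the remainder.
  remainder -6*x_1 - 11/4*x_2**2 + 55/12*x_2 + 11/3 ≠ 0; add k_3 = -6*x_1 - 11/4*x_2**2 + 55/12*x_2 + 11/3 to the basis.

S(h_1,k_3): lcm = x_1*x_2. S = 3*x_1 - 11/24*x_2**3 + 19/72*x_2**2 + 35/18*x_2 - 29/6.
  leading term x_1: subtract (-1/2)·k_3 from 3*x_1 - 11/24*x_2**3 + 19/72*x_2**2 + 35/18*x_2 - 29/6 → -11/24*x_2**3 - 10/9*x_2**2 + 305/72*x_2 - 3
  leading term x_2**3: no divisor's leading term divides it; move -11/24*x_2**3 to the remainder.
  leading term x_2**2: no divisor's leading term divides it; move -10/9*x_2**2 to the remainder.
  leading term x_2: no divisor's leading term divides it; move 305/72*x_2 to the remainder.
  leading term 1: no divisor's leading term divides it; move -3 to the remainder.
  remainder -11/24*x_2**3 - 10/9*x_2**2 + 305/72*x_2 - 3 ≠ 0; add k_4 = -11/24*x_2**3 - 10/9*x_2**2 + 305/72*x_2 - 3 to the basis.

The other S-polynomials (S(h_2,k_3), S(h_1,k_4), S(h_2,k_4), S(k_3,k_4)) all reduce to 0 modulo the current basis, so we have a Gröbner basis.
Inter-reduce: drop elements whose leading term is divisible by another's, tail-reduce, and make monic.
Reduced Gröbner basis: {x_1 + 11/24*x_2**2 - 55/72*x_2 - 11/18, x_2**3 + 80/33*x_2**2 - 305/33*x_2 + 72/11}.

The bases are distinct; the ideals are different.

No, the ideals differ.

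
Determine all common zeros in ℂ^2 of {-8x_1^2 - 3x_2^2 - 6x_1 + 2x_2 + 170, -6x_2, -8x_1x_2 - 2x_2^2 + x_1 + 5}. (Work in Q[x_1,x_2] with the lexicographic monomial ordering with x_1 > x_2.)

Compute a lex Gröbner basis by Buchberger's algorithm.
f_1 = -8x_1^2 - 6x_1 - 3x_2^2 + 2x_2 + 170, LT = x_1^2.
f_2 = -6x_2, LT = x_2.
f_3 = -8x_1x_2 + x_1 - 2x_2^2 + 5, LT = x_1x_2.

S(f_1,f_3): lcm = x_1^2x_2. S = 1/8x_1^2 - 1/4x_1x_2^2 + 3/4x_1x_2 + 5/8x_1 + 3/8x_2^3 - 1/4x_2^2 - 85/4x_2.
  reduce S modulo (f_1, f_2, f_3):
  remainder 17/32x_1 + 85/32 ≠ 0; add h_4 = 17/32x_1 + 85/32 to the basis.

The other S-polynomials (S(f_1,f_2), S(f_2,f_3), S(f_1,h_4), S(f_2,h_4), S(f_3,h_4)) all reduce to 0 modulo the current basis, so we have a Gröbner basis.
Inter-reduce: drop elements whose leading term is divisible by another's, tail-reduce, and make monic.
Reduced Gröbner basis: {x_1 + 5, x_2}.

From the last basis element, x_2 = 0, so x_2 takes values in {0}. Each choice, substituted upward through the basis, yields the corresponding point(s) of the solution set.
  x_2 = 0: the earlier basis element becomes x_1 + 5 = 0, giving x_1 = -5 — point (-5, 0).
A lex Gröbner basis triangularizes the system, enabling back-substitution.

{(-5, 0)}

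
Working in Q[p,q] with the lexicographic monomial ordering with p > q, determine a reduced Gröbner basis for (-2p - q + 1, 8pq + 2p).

Buchberger's algorithm terminates because the ascending chain of leading-term ideals stabilizes.

f_1 = -2p - q + 1, LT = p.
f_2 = 8pq + 2p, LT = pq.

S(f_1,f_2): lcm = pq. S = -\tfrac{1}{4}p + \tfrac{1}{2}q^{2} - \tfrac{1}{2}q.
  leading term p: subtract (\tfrac{1}{8})·f_1 from -\tfrac{1}{4}p + \tfrac{1}{2}q^{2} - \tfrac{1}{2}q → \tfrac{1}{2}q^{2} - \tfrac{3}{8}q - \tfrac{1}{8}
  leading term q^{2}: no divisor's leading term divides it; move \tfrac{1}{2}q^{2} to the remainder.
  leading term q: no divisor's leading term divides it; move -\tfrac{3}{8}q to the remainder.
  leading term 1: no divisor's leading term divides it; move -\tfrac{1}{8} to the remainder.
  remainder \tfrac{1}{2}q^{2} - \tfrac{3}{8}q - \tfrac{1}{8} ≠ 0; add g_3 = \tfrac{1}{2}q^{2} - \tfrac{3}{8}q - \tfrac{1}{8} to the basis.

S(f_1,g_3): leading monomials are coprime, so the S-polynomial reduces to 0 (Buchberger's first criterion).
S(f_2,g_3): lcm = pq^{2}. S = pq + \tfrac{1}{4}p.
  leading term pq: subtract (-\tfrac{1}{2}q)·f_1 from pq + \tfrac{1}{4}p → \tfrac{1}{4}p - \tfrac{1}{2}q^{2} + \tfrac{1}{2}q
  leading term p: subtract (-\tfrac{1}{8})·f_1 from \tfrac{1}{4}p - \tfrac{1}{2}q^{2} + \tfrac{1}{2}q → -\tfrac{1}{2}q^{2} + \tfrac{3}{8}q + \tfrac{1}{8}
  leading term q^{2}: subtract (-1)·g_3 from -\tfrac{1}{2}q^{2} + \tfrac{3}{8}q + \tfrac{1}{8} → 0
  remainder 0.

Every S-polynomial of the final basis reduces to 0, so we have a Gröbner basis.
Inter-reduce: drop elements whose leading term is divisible by another's, tail-reduce, and make monic.

G = {p + \tfrac{1}{2}q - \tfrac{1}{2}, q^{2} - \tfrac{3}{4}q - \tfrac{1}{4}}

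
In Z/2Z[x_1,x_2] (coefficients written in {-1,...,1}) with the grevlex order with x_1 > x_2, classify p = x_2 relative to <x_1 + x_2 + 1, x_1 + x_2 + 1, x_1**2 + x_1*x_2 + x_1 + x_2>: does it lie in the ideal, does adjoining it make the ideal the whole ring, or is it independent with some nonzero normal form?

First compute the reduced Gröbner basis of I by Buchberger's algorithm.
f_1 = x_1 + x_2 + 1, LT = x_1.
f_2 = x_1 + x_2 + 1, LT = x_1.
f_3 = x_1**2 + x_1*x_2 + x_1 + x_2, LT = x_1**2.

S(f_1,f_3): lcm = x_1**2. S = x_2.
  leading term x_2: no divisor's leading term divides it; move x_2 to the remainder.
  remainder x_2 ≠ 0; add h_4 = x_2 to the basis.

The other S-polynomials (S(f_1,f_2), S(f_2,f_3), S(f_1,h_4), S(f_2,h_4), S(f_3,h_4)) all reduce to 0 modulo the current basis, so we have a Gröbner basis.
Inter-reduce: drop elements whose leading term is divisible by another's, tail-reduce, and make monic.
Reduced Gröbner basis: {x_1 + 1, x_2}.
Label its elements g_1 = x_1 + 1, g_2 = x_2.

Reduce p = x_2 modulo G:
  leading term x_2: subtract (1)·g_2 from x_2 → 0
  normal form = 0.
Since the normal form is 0, p ∈ I.

x_2 lies in I (it reduces to 0).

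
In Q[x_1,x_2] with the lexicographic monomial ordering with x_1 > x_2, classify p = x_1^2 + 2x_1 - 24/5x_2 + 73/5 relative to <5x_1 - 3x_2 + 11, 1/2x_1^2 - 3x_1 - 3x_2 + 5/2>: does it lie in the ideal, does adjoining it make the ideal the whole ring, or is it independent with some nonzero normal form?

First compute the reduced Gröbner basis of I by Buchberger's algorithm.
f_1 = 5x_1 - 3x_2 + 11, LT = x_1.
f_2 = 1/2x_1^2 - 3x_1 - 3x_2 + 5/2, LT = x_1^2.

S(f_1,f_2): lcm = x_1^2. S = -3/5x_1x_2 + 41/5x_1 + 6x_2 - 5.
  leading term x_1x_2: subtract (-3/25x_2)·f_1 from -3/5x_1x_2 + 41/5x_1 + 6x_2 - 5 → 41/5x_1 - 9/25x_2^2 + 183/25x_2 - 5
  leading term x_1: subtract (41/25)·f_1 from 41/5x_1 - 9/25x_2^2 + 183/25x_2 - 5 → -9/25x_2^2 + 306/25x_2 - 576/25
  leading term x_2^2: no divisor's leading term divides it; move -9/25x_2^2 to the remainder.
  leading term x_2: no divisor's leading term divides it; move 306/25x_2 to the remainder.
  leading term 1: no divisor's leading term divides it; move -576/25 to the remainder.
  remainder -9/25x_2^2 + 306/25x_2 - 576/25 ≠ 0; add h_3 = -9/25x_2^2 + 306/25x_2 - 576/25 to the basis.

S(f_1,h_3): leading monomials are coprime, so the S-polynomial reduces to 0 (Buchberger's first criterion).
S(f_2,h_3): leading monomials are coprime, so the S-polynomial reduces to 0 (Buchberger's first criterion).
Every S-polynomial of the final basis reduces to 0, so we have a Gröbner basis.
Inter-reduce: drop elements whose leading term is divisible by another's, tail-reduce, and make monic.
Reduced Gröbner basis: {x_1 - 3/5x_2 + 11/5, x_2^2 - 34x_2 + 64}.
Label its elements g_1 = x_1 - 3/5x_2 + 11/5, g_2 = x_2^2 - 34x_2 + 64.

Reduce p = x_1^2 + 2x_1 - 24/5x_2 + 73/5 modulo G:
  leading term x_1^2: subtract (x_1)·g_1 from x_1^2 + 2x_1 - 24/5x_2 + 73/5 → 3/5x_1x_2 - 1/5x_1 - 24/5x_2 + 73/5
  leading term x_1x_2: subtract (3/5x_2)·g_1 from 3/5x_1x_2 - 1/5x_1 - 24/5x_2 + 73/5 → -1/5x_1 + 9/25x_2^2 - 153/25x_2 + 73/5
  leading term x_1: subtract (-1/5)·g_1 from -1/5x_1 + 9/25x_2^2 - 153/25x_2 + 73/5 → 9/25x_2^2 - 156/25x_2 + 376/25
  leading term x_2^2: subtract (9/25)·g_2 from 9/25x_2^2 - 156/25x_2 + 376/25 → 6x_2 - 8
  leading term x_2: no divisor's leading term divides it; move 6x_2 to the remainder.
  leading term 1: no divisor's leading term divides it; move -8 to the remainder.
  normal form = 6x_2 - 8.
The normal form is nonzero, so p ∉ I. Since p minus its normal form lies in I, I + (p) = I + (r) where r = 6x_2 - 8; decide whether this ideal is the whole ring.
Run Buchberger on G together with r (pairs among the g_i already reduce to 0 since G is a Gröbner basis):
g_1 = x_1 - 3/5x_2 + 11/5, LT = x_1.
g_2 = x_2^2 - 34x_2 + 64, LT = x_2^2.
r = 6x_2 - 8, LT = x_2.

S(g_1,g_2): leading monomials are coprime, so the S-polynomial reduces to 0 (Buchberger's first criterion).
S(g_1,r): leading monomials are coprime, so the S-polynomial reduces to 0 (Buchberger's first criterion).
S(g_2,r): lcm = x_2^2. S = -98/3x_2 + 64.
  leading term x_2: subtract (-49/9)·r from -98/3x_2 + 64 → 184/9
  leading term 1: no divisor's leading term divides it; move 184/9 to the remainder.
  remainder 184/9 ≠ 0; add m_4 = 184/9 to the basis.

S(g_1,m_4): leading monomials are coprime, so the S-polynomial reduces to 0 (Buchberger's first criterion).
S(g_2,m_4): leading monomials are coprime, so the S-polynomial reduces to 0 (Buchberger's first criterion).
S(r,m_4): leading monomials are coprime, so the S-polynomial reduces to 0 (Buchberger's first criterion).
Every S-polynomial of the final basis reduces to 0, so we have a Gröbner basis.
Inter-reduce: drop elements whose leading term is divisible by another's, tail-reduce, and make monic.
Reduced Gröbner basis: {1}.
The reduced Gröbner basis of I + (p) is {1}: the ideal is the whole ring, so the enlarged system has no common solution — adjoining p is inconsistent.

Adjoining x_1^2 + 2x_1 - 24/5x_2 + 73/5 makes the ideal the whole ring: the system is inconsistent.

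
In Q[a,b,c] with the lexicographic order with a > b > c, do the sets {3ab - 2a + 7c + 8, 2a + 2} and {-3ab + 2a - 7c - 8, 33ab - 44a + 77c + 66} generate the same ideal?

Equality of ideals is decidable: compute both reduced Gröbner bases (unique for the ordering) and check whether they agree.
Buchberger on the first generating set:
f_1 = 3ab - 2a + 7c + 8, LT = ab.
f_2 = 2a + 2, LT = a.

S(f_1,f_2): lcm = ab. S = -2/3a - b + 7/3c + 8/3.
  leading term a: subtract (-1/3)·f_2 from -2/3a - b + 7/3c + 8/3 → -b + 7/3c + 10/3
  leading term b: no divisor's leading term divides it; move -b to the remainder.
  leading term c: no divisor's leading term divides it; move 7/3c to the remainder.
  leading term 1: no divisor's leading term divides it; move 10/3 to the remainder.
  remainder -b + 7/3c + 10/3 ≠ 0; add g_3 = -b + 7/3c + 10/3 to the basis.

The other S-polynomials (S(f_1,g_3), S(f_2,g_3)) all reduce to 0 modulo the current basis, so we have a Gröbner basis.
Inter-reduce: drop elements whose leading term is divisible by another's, tail-reduce, and make monic.
Reduced Gröbner basis: {a + 1, b - 7/3c - 10/3}.

Buchberger on the second generating set:
h_1 = -3ab + 2a - 7c - 8, LT = ab.
h_2 = 33ab - 44a + 77c + 66, LT = ab.

S(h_1,h_2): lcm = ab. S = 2/3a + 2/3.
  leading term a: no divisor's leading term divides it; move 2/3a to the remainder.
  leading term 1: no divisor's leading term divides it; move 2/3 to the remainder.
  remainder 2/3a + 2/3 ≠ 0; add k_3 = 2/3a + 2/3 to the basis.

S(h_1,k_3): lcm = ab. S = -2/3a - b + 7/3c + 8/3.
  leading term a: subtract (-1)·k_3 from -2/3a - b + 7/3c + 8/3 → -b + 7/3c + 10/3
  leading term b: no divisor's leading term divides it; move -b to the remainder.
  leading term c: no divisor's leading term divides it; move 7/3c to the remainder.
  leading term 1: no divisor's leading term divides it; move 10/3 to the remainder.
  remainder -b + 7/3c + 10/3 ≠ 0; add k_4 = -b + 7/3c + 10/3 to the basis.

The other S-polynomials (S(h_2,k_3), S(h_1,k_4), S(h_2,k_4), S(k_3,k_4)) all reduce to 0 modulo the current basis, so we have a Gröbner basis.
Inter-reduce: drop elements whose leading term is divisible by another's, tail-reduce, and make monic.
Reduced Gröbner basis: {a + 1, b - 7/3c - 10/3}.

These coincide, so the ideals are equal.

Yes, the ideals are equal.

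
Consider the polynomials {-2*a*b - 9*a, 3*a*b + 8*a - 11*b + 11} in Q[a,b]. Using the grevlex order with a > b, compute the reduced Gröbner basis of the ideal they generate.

G = {b**2 + 7/2*b - 9/2, a + 2*b - 2}

f_1 = -2*a*b - 9*a, LT = a*b.
f_2 = 3*a*b + 8*a - 11*b + 11, LT = a*b.

S(f_1,f_2): lcm = a*b. S = 11/6*a + 11/3*b - 11/3.
  leading term a: no divisor's leading term divides it; move 11/6*a to the remainder.
  leading term b: no divisor's leading term divides it; move 11/3*b to the remainder.
  leading term 1: no divisor's leading term divides it; move -11/3 to the remainder.
  remainder 11/6*a + 11/3*b - 11/3 ≠ 0; add g_3 = 11/6*a + 11/3*b - 11/3 to the basis.

S(f_1,g_3): lcm = a*b. S = -2*b**2 + 9/2*a + 2*b.
  leading term b**2: no divisor's leading term divides it; move -2*b**2 to the remainder.
  leading term a: subtract (27/11)·g_3 from 9/2*a + 2*b → -7*b + 9
  leading term b: no divisor's leading term divides it; move -7*b to the remainder.
  leading term 1: no divisor's leading term divides it; move 9 to the remainder.
  remainder -2*b**2 - 7*b + 9 ≠ 0; add g_4 = -2*b**2 - 7*b + 9 to the basis.

The other S-polynomials (S(f_2,g_3), S(f_1,g_4), S(f_2,g_4), S(g_3,g_4)) all reduce to 0 modulo the current basis, so we have a Gröbner basis.
Inter-reduce: drop elements whose leading term is divisible by another's, tail-reduce, and make monic.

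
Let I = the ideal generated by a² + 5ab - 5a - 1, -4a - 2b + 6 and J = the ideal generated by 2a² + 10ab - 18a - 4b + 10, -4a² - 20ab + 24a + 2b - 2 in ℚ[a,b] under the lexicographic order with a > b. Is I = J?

Equality of ideals is decidable: compute both reduced Gröbner bases (unique for the ordering) and check whether they agree.
Buchberger on the first generating set:
f_1 = a² + 5ab - 5a - 1, LT = a².
f_2 = -4a - 2b + 6, LT = a.

S(f_1,f_2): lcm = a². S = 9/2ab - 7/2a - 1.
  leading term ab: subtract (-9/8b)·f_2 from 9/2ab - 7/2a - 1 → -7/2a - 9/4b² + 27/4b - 1
  leading term a: subtract (⅞)·f_2 from -7/2a - 9/4b² + 27/4b - 1 → -9/4b² + 17/2b - 25/4
  leading term b²: no divisor's leading term divides it; move -9/4b² to the remainder.
  leading term b: no divisor's leading term divides it; move 17/2b to the remainder.
  leading term 1: no divisor's leading term divides it; move -25/4 to the remainder.
  remainder -9/4b² + 17/2b - 25/4 ≠ 0; add g_3 = -9/4b² + 17/2b - 25/4 to the basis.

S(f_1,g_3): leading monomials are coprime, so the S-polynomial reduces to 0 (Buchberger's first criterion).
S(f_2,g_3): leading monomials are coprime, so the S-polynomial reduces to 0 (Buchberger's first criterion).
Every S-polynomial of the final basis reduces to 0, so we have a Gröbner basis.
Inter-reduce: drop elements whose leading term is divisible by another's, tail-reduce, and make monic.
Reduced Gröbner basis: {a + ½b - 3/2, b² - 34/9b + 25/9}.

Buchberger on the second generating set:
h_1 = 2a² + 10ab - 18a - 4b + 10, LT = a².
h_2 = -4a² - 20ab + 24a + 2b - 2, LT = a².

S(h_1,h_2): lcm = a². S = -3a - 3/2b + 9/2.
  leading term a: no divisor's leading term divides it; move -3a to the remainder.
  leading term b: no divisor's leading term divides it; move -3/2b to the remainder.
  leading term 1: no divisor's leading term divides it; move 9/2 to the remainder.
  remainder -3a - 3/2b + 9/2 ≠ 0; add k_3 = -3a - 3/2b + 9/2 to the basis.

S(h_1,k_3): lcm = a². S = 9/2ab - 15/2a - 2b + 5.
  leading term ab: subtract (-3/2b)·k_3 from 9/2ab - 15/2a - 2b + 5 → -15/2a - 9/4b² + 19/4b + 5
  leading term a: subtract (5/2)·k_3 from -15/2a - 9/4b² + 19/4b + 5 → -9/4b² + 17/2b - 25/4
  leading term b²: no divisor's leading term divides it; move -9/4b² to the remainder.
  leading term b: no divisor's leading term divides it; move 17/2b to the remainder.
  leading term 1: no divisor's leading term divides it; move -25/4 to the remainder.
  remainder -9/4b² + 17/2b - 25/4 ≠ 0; add k_4 = -9/4b² + 17/2b - 25/4 to the basis.

S(h_2,k_3): lcm = a². S = 9/2ab - 9/2a - ½b + ½.
  leading term ab: subtract (-3/2b)·k_3 from 9/2ab - 9/2a - ½b + ½ → -9/2a - 9/4b² + 25/4b + ½
  leading term a: subtract (3/2)·k_3 from -9/2a - 9/4b² + 25/4b + ½ → -9/4b² + 17/2b - 25/4
  leading term b²: subtract (1)·k_4 from -9/4b² + 17/2b - 25/4 → 0
  remainder 0.

S(h_1,k_4): leading monomials are coprime, so the S-polynomial reduces to 0 (Buchberger's first criterion).
S(h_2,k_4): leading monomials are coprime, so the S-polynomial reduces to 0 (Buchberger's first criterion).
S(k_3,k_4): leading monomials are coprime, so the S-polynomial reduces to 0 (Buchberger's first criterion).
Every S-polynomial of the final basis reduces to 0, so we have a Gröbner basis.
Inter-reduce: drop elements whose leading term is divisible by another's, tail-reduce, and make monic.
Reduced Gröbner basis: {a + ½b - 3/2, b² - 34/9b + 25/9}.

These coincide, so the ideals are equal.
The same test decides containment: I ⊆ J iff every generator of I reduces to 0 modulo a Gröbner basis of J.

Yes, the ideals are equal.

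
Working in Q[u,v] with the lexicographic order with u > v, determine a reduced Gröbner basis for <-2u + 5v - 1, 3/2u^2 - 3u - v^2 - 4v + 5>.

f_1 = -2u + 5v - 1, LT = u.
f_2 = 3/2u^2 - 3u - v^2 - 4v + 5, LT = u^2.

S(f_1,f_2): lcm = u^2. S = -5/2uv + 5/2u + 2/3v^2 + 8/3v - 10/3.
  leading term uv: subtract (5/4v)·f_1 from -5/2uv + 5/2u + 2/3v^2 + 8/3v - 10/3 → 5/2u - 67/12v^2 + 47/12v - 10/3
  leading term u: subtract (-5/4)·f_1 from 5/2u - 67/12v^2 + 47/12v - 10/3 → -67/12v^2 + 61/6v - 55/12
  leading term v^2: no divisor's leading term divides it; move -67/12v^2 to the remainder.
  leading term v: no divisor's leading term divides it; move 61/6v to the remainder.
  leading term 1: no divisor's leading term divides it; move -55/12 to the remainder.
  remainder -67/12v^2 + 61/6v - 55/12 ≠ 0; add g_3 = -67/12v^2 + 61/6v - 55/12 to the basis.

The other S-polynomials (S(f_1,g_3), S(f_2,g_3)) all reduce to 0 modulo the current basis, so we have a Gröbner basis.
Inter-reduce: drop elements whose leading term is divisible by another's, tail-reduce, and make monic.

G = {u - 5/2v + 1/2, v^2 - 122/67v + 55/67}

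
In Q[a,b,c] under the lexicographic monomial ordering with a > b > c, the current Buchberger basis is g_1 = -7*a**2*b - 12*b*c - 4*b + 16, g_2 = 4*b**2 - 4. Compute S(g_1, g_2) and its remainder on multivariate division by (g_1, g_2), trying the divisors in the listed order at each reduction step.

lcm(LM(g_1), LM(g_2)) = a**2*b**2.
S = (lcm/LT(g_1))·g_1 − (lcm/LT(g_2))·g_2 = a**2 + 12/7*b**2*c + 4/7*b**2 - 16/7*b.
Reduce S modulo (g_1, g_2) in that order:
  leading term a**2: no divisor's leading term divides it; move a**2 to the remainder.
  leading term b**2*c: subtract (3/7*c)·g_2 from 12/7*b**2*c + 4/7*b**2 - 16/7*b → 4/7*b**2 - 16/7*b + 12/7*c
  leading term b**2: subtract (1/7)·g_2 from 4/7*b**2 - 16/7*b + 12/7*c → -16/7*b + 12/7*c + 4/7
  leading term b: no divisor's leading term divides it; move -16/7*b to the remainder.
  leading term c: no divisor's leading term divides it; move 12/7*c to the remainder.
  leading term 1: no divisor's leading term divides it; move 4/7 to the remainder.
The remainder a**2 - 16/7*b + 12/7*c + 4/7 is nonzero, so it would be added as the next basis element.

S(g_1, g_2) = a**2 + 12/7*b**2*c + 4/7*b**2 - 16/7*b; remainder on division = a**2 - 16/7*b + 12/7*c + 4/7.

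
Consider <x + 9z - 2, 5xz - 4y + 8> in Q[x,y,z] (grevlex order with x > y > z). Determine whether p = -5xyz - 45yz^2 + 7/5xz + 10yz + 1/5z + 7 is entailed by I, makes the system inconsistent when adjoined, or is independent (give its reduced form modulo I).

-5xyz - 45yz^2 + 7/5xz + 10yz + 1/5z + 7 is independent of I; its normal form modulo I is 28/25y + 1/5z + 119/25.

First compute the reduced Gröbner basis of I by Buchberger's algorithm.
f_1 = x + 9z - 2, LT = x.
f_2 = 5xz - 4y + 8, LT = xz.

S(f_1,f_2): lcm = xz. S = 9z^2 + 4/5y - 2z - 8/5.
  leading term z^2: no divisor's leading term divides it; move 9z^2 to the remainder.
  leading term y: no divisor's leading term divides it; move 4/5y to the remainder.
  leading term z: no divisor's leading term divides it; move -2z to the remainder.
  leading term 1: no divisor's leading term divides it; move -8/5 to the remainder.
  remainder 9z^2 + 4/5y - 2z - 8/5 ≠ 0; add h_3 = 9z^2 + 4/5y - 2z - 8/5 to the basis.

The other S-polynomials (S(f_1,h_3), S(f_2,h_3)) all reduce to 0 modulo the current basis, so we have a Gröbner basis.
Inter-reduce: drop elements whose leading term is divisible by another's, tail-reduce, and make monic.
Reduced Gröbner basis: {z^2 + 4/45y - 2/9z - 8/45, x + 9z - 2}.
Label its elements g_1 = z^2 + 4/45y - 2/9z - 8/45, g_2 = x + 9z - 2.

Reduce p = -5xyz - 45yz^2 + 7/5xz + 10yz + 1/5z + 7 modulo G:
  leading term xyz: subtract (-5yz)·g_2 from -5xyz - 45yz^2 + 7/5xz + 10yz + 1/5z + 7 → 7/5xz + 1/5z + 7
  leading term xz: subtract (7/5z)·g_2 from 7/5xz + 1/5z + 7 → -63/5z^2 + 3z + 7
  leading term z^2: subtract (-63/5)·g_1 from -63/5z^2 + 3z + 7 → 28/25y + 1/5z + 119/25
  leading term y: no divisor's leading term divides it; move 28/25y to the remainder.
  leading term z: no divisor's leading term divides it; move 1/5z to the remainder.
  leading term 1: no divisor's leading term divides it; move 119/25 to the remainder.
  normal form = 28/25y + 1/5z + 119/25.
The normal form is nonzero, so p ∉ I. Since p minus its normal form lies in I, I + (p) = I + (r) where r = 28/25y + 1/5z + 119/25; decide whether this ideal is the whole ring.
Run Buchberger on G together with r (pairs among the g_i already reduce to 0 since G is a Gröbner basis):
g_1 = z^2 + 4/45y - 2/9z - 8/45, LT = z^2.
g_2 = x + 9z - 2, LT = x.
r = 28/25y + 1/5z + 119/25, LT = y.

The S-polynomials (S(g_1,g_2), S(g_1,r), S(g_2,r)) all reduce to 0 modulo the current basis, so we have a Gröbner basis.
Inter-reduce: drop elements whose leading term is divisible by another's, tail-reduce, and make monic.
Reduced Gröbner basis: {z^2 - 5/21z - 5/9, x + 9z - 2, y + 5/28z + 17/4}.
The reduced Gröbner basis of I + (p) is {z^2 - 5/21z - 5/9, x + 9z - 2, y + 5/28z + 17/4} ≠ {1}, a proper ideal, so the enlarged system stays consistent: p is independent of I, with normal form 28/25y + 1/5z + 119/25.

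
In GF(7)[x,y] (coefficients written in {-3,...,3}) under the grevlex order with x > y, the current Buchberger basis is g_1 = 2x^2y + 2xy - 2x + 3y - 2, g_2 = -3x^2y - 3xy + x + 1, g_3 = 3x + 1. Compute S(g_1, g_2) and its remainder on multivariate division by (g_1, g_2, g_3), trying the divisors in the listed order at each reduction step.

S(g_1, g_2) = -3x - 2y - 3; remainder on division = -2y - 2.

lcm(LM(g_1), LM(g_2)) = x^2y.
S = (lcm/LT(g_1))·g_1 − (lcm/LT(g_2))·g_2 = -3x - 2y - 3.
Reduce S modulo (g_1, g_2, g_3) in that order:
  leading term x: subtract (-1)·g_3 from -3x - 2y - 3 → -2y - 2
  leading term y: no divisor's leading term divides it; move -2y to the remainder.
  leading term 1: no divisor's leading term divides it; move -2 to the remainder.
The remainder -2y - 2 is nonzero, so it would be added as the next basis element.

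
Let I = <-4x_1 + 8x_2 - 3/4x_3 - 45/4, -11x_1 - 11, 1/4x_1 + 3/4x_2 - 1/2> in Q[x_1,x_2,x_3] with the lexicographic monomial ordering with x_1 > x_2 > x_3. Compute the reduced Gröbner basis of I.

f_1 = -4x_1 + 8x_2 - 3/4x_3 - 45/4, LT = x_1.
f_2 = -11x_1 - 11, LT = x_1.
f_3 = 1/4x_1 + 3/4x_2 - 1/2, LT = x_1.

S(f_1,f_2): lcm = x_1. S = -2x_2 + 3/16x_3 + 29/16.
  reduce S modulo (f_1, f_2, f_3):
  remainder -2x_2 + 3/16x_3 + 29/16 ≠ 0; add g_4 = -2x_2 + 3/16x_3 + 29/16 to the basis.

S(f_1,f_3): lcm = x_1. S = -5x_2 + 3/16x_3 + 77/16.
  reduce S modulo (f_1, f_2, f_3, g_4):
  remainder -9/32x_3 + 9/32 ≠ 0; add g_5 = -9/32x_3 + 9/32 to the basis.

The other S-polynomials (S(f_2,f_3), S(f_1,g_4), S(f_2,g_4), S(f_3,g_4), S(f_1,g_5), S(f_2,g_5), S(f_3,g_5), S(g_4,g_5)) all reduce to 0 modulo the current basis, so we have a Gröbner basis.
Inter-reduce: drop elements whose leading term is divisible by another's, tail-reduce, and make monic.

G = {x_1 + 1, x_2 - 1, x_3 - 1}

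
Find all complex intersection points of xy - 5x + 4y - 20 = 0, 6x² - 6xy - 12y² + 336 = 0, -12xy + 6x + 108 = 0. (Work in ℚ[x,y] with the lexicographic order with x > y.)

Compute a lex Gröbner basis by Buchberger's algorithm.
f_1 = xy - 5x + 4y - 20, LT = xy.
f_2 = 6x² - 6xy - 12y² + 336, LT = x².
f_3 = -12xy + 6x + 108, LT = xy.

S(f_1,f_2): lcm = x²y. S = -5x² + xy² + 4xy - 20x + 2y³ - 56y.
  leading term x²: subtract (-⅚)·f_2 from -5x² + xy² + 4xy - 20x + 2y³ - 56y → xy² - xy - 20x + 2y³ - 10y² - 56y + 280
  leading term xy²: subtract (y)·f_1 from xy² - xy - 20x + 2y³ - 10y² - 56y + 280 → 4xy - 20x + 2y³ - 14y² - 36y + 280
  leading term xy: subtract (4)·f_1 from 4xy - 20x + 2y³ - 14y² - 36y + 280 → 2y³ - 14y² - 52y + 360
  leading term y³: no divisor's leading term divides it; move 2y³ to the remainder.
  leading term y²: no divisor's leading term divides it; move -14y² to the remainder.
  leading term y: no divisor's leading term divides it; move -52y to the remainder.
  leading term 1: no divisor's leading term divides it; move 360 to the remainder.
  remainder 2y³ - 14y² - 52y + 360 ≠ 0; add h_4 = 2y³ - 14y² - 52y + 360 to the basis.

S(f_1,f_3): lcm = xy. S = -9/2x + 4y - 11.
  leading term x: no divisor's leading term divides it; move -9/2x to the remainder.
  leading term y: no divisor's leading term divides it; move 4y to the remainder.
  leading term 1: no divisor's leading term divides it; move -11 to the remainder.
  remainder -9/2x + 4y - 11 ≠ 0; add h_5 = -9/2x + 4y - 11 to the basis.

S(f_2,f_3): lcm = x²y. S = ½x² - xy² + 9x - 2y³ + 56y.
  leading term x²: subtract (1/12)·f_2 from ½x² - xy² + 9x - 2y³ + 56y → -xy² + ½xy + 9x - 2y³ + y² + 56y - 28
  leading term xy²: subtract (-y)·f_1 from -xy² + ½xy + 9x - 2y³ + y² + 56y - 28 → -9/2xy + 9x - 2y³ + 5y² + 36y - 28
  leading term xy: subtract (-9/2)·f_1 from -9/2xy + 9x - 2y³ + 5y² + 36y - 28 → -27/2x - 2y³ + 5y² + 54y - 118
  leading term x: subtract (3)·h_5 from -27/2x - 2y³ + 5y² + 54y - 118 → -2y³ + 5y² + 42y - 85
  leading term y³: subtract (-1)·h_4 from -2y³ + 5y² + 42y - 85 → -9y² - 10y + 275
  leading term y²: no divisor's leading term divides it; move -9y² to the remainder.
  leading term y: no divisor's leading term divides it; move -10y to the remainder.
  leading term 1: no divisor's leading term divides it; move 275 to the remainder.
  remainder -9y² - 10y + 275 ≠ 0; add h_6 = -9y² - 10y + 275 to the basis.

S(f_3,h_4): lcm = xy³. S = 13/2xy² + 26xy - 180x - 9y².
  leading term xy²: subtract (13/2y)·f_1 from 13/2xy² + 26xy - 180x - 9y² → 117/2xy - 180x - 35y² + 130y
  leading term xy: subtract (117/2)·f_1 from 117/2xy - 180x - 35y² + 130y → 225/2x - 35y² - 104y + 1170
  leading term x: subtract (-25)·h_5 from 225/2x - 35y² - 104y + 1170 → -35y² - 4y + 895
  leading term y²: subtract (35/9)·h_6 from -35y² - 4y + 895 → 314/9y - 1570/9
  leading term y: no divisor's leading term divides it; move 314/9y to the remainder.
  leading term 1: no divisor's leading term divides it; move -1570/9 to the remainder.
  remainder 314/9y - 1570/9 ≠ 0; add h_7 = 314/9y - 1570/9 to the basis.

The other S-polynomials (S(f_1,h_4), S(f_2,h_4), S(f_1,h_5), S(f_2,h_5), S(f_3,h_5), S(h_4,h_5), S(f_1,h_6), S(f_2,h_6), S(f_3,h_6), S(h_4,h_6), S(h_5,h_6), S(f_1,h_7), S(f_2,h_7), S(f_3,h_7), S(h_4,h_7), S(h_5,h_7), S(h_6,h_7)) all reduce to 0 modulo the current basis, so we have a Gröbner basis.
Inter-reduce: drop elements whose leading term is divisible by another's, tail-reduce, and make monic.
Reduced Gröbner basis: {x - 2, y - 5}.

A lex Gröbner basis eliminates variables successively. Here y - 5 depends only on y, with roots {5}; lifting each root through the earlier basis elements recovers the full solutions.
  y = 5: the earlier basis element becomes x - 2 = 0, giving x = 2 — point (2, 5).

{(2, 5)}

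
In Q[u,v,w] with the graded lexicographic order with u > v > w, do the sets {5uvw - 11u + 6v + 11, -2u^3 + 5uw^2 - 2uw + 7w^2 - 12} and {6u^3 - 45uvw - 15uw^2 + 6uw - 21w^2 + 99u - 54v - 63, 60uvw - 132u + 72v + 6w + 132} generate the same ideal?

No, the ideals differ.

Since reduced Gröbner bases are canonical representatives of ideals under a given ordering, it suffices to compute and compare them.
Buchberger on the first generating set:
f_1 = 5uvw - 11u + 6v + 11, LT = uvw.
f_2 = -2u^3 + 5uw^2 - 2uw + 7w^2 - 12, LT = u^3.

S(f_1,f_2): lcm = u^3vw. S = 5/2uvw^3 - uvw^2 + 7/2vw^3 - 11/5u^3 + 6/5u^2v + 11/5u^2 - 6vw.
  leading term uvw^3: subtract (1/2w^2)·f_1 from 5/2uvw^3 - uvw^2 + 7/2vw^3 - 11/5u^3 + 6/5u^2v + 11/5u^2 - 6vw → -uvw^2 + 7/2vw^3 - 11/5u^3 + 6/5u^2v + 11/2uw^2 - 3vw^2 + 11/5u^2 - 6vw - 11/2w^2
  leading term uvw^2: subtract (-1/5w)·f_1 from -uvw^2 + 7/2vw^3 - 11/5u^3 + 6/5u^2v + 11/2uw^2 - 3vw^2 + 11/5u^2 - 6vw - 11/2w^2 → 7/2vw^3 - 11/5u^3 + 6/5u^2v + 11/2uw^2 - 3vw^2 + 11/5u^2 - 11/5uw - 24/5vw - 11/2w^2 + 11/5w
  leading term vw^3: no divisor's leading term divides it; move 7/2vw^3 to the remainder.
  leading term u^3: subtract (11/10)·f_2 from -11/5u^3 + 6/5u^2v + 11/2uw^2 - 3vw^2 + 11/5u^2 - 11/5uw - 24/5vw - 11/2w^2 + 11/5w → 6/5u^2v - 3vw^2 + 11/5u^2 - 24/5vw - 66/5w^2 + 11/5w + 66/5
  leading term u^2v: no divisor's leading term divides it; move 6/5u^2v to the remainder.
  leading term vw^2: no divisor's leading term divides it; move -3vw^2 to the remainder.
  leading term u^2: no divisor's leading term divides it; move 11/5u^2 to the remainder.
  leading term vw: no divisor's leading term divides it; move -24/5vw to the remainder.
  leading term w^2: no divisor's leading term divides it; move -66/5w^2 to the remainder.
  leading term w: no divisor's leading term divides it; move 11/5w to the remainder.
  leading term 1: no divisor's leading term divides it; move 66/5 to the remainder.
  remainder 7/2vw^3 + 6/5u^2v - 3vw^2 + 11/5u^2 - 24/5vw - 66/5w^2 + 11/5w + 66/5 ≠ 0; add g_3 = 7/2vw^3 + 6/5u^2v - 3vw^2 + 11/5u^2 - 24/5vw - 66/5w^2 + 11/5w + 66/5 to the basis.

The other S-polynomials (S(f_1,g_3), S(f_2,g_3)) all reduce to 0 modulo the current basis, so we have a Gröbner basis.
Inter-reduce: drop elements whose leading term is divisible by another's, tail-reduce, and make monic.
Reduced Gröbner basis: {vw^3 + 12/35u^2v - 6/7vw^2 + 22/35u^2 - 48/35vw - 132/35w^2 + 22/35w + 132/35, u^3 - 5/2uw^2 + uw - 7/2w^2 + 6, uvw - 11/5u + 6/5v + 11/5}.

Buchberger on the second generating set:
h_1 = 6u^3 - 45uvw - 15uw^2 + 6uw - 21w^2 + 99u - 54v - 63, LT = u^3.
h_2 = 60uvw - 132u + 72v + 6w + 132, LT = uvw.

S(h_1,h_2): lcm = u^3vw. S = -15/2uv^2w^2 - 5/2uvw^3 + uvw^2 - 7/2vw^3 + 11/5u^3 - 6/5u^2v - 1/10u^2w + 33/2uvw - 9v^2w - 11/5u^2 - 21/2vw.
  leading term uv^2w^2: subtract (-1/8vw)·h_2 from -15/2uv^2w^2 - 5/2uvw^3 + uvw^2 - 7/2vw^3 + 11/5u^3 - 6/5u^2v - 1/10u^2w + 33/2uvw - 9v^2w - 11/5u^2 - 21/2vw → -5/2uvw^3 + uvw^2 - 7/2vw^3 + 11/5u^3 - 6/5u^2v - 1/10u^2w + 3/4vw^2 - 11/5u^2 + 6vw
  leading term uvw^3: subtract (-1/24w^2)·h_2 from -5/2uvw^3 + uvw^2 - 7/2vw^3 + 11/5u^3 - 6/5u^2v - 1/10u^2w + 3/4vw^2 - 11/5u^2 + 6vw → uvw^2 - 7/2vw^3 + 11/5u^3 - 6/5u^2v - 1/10u^2w - 11/2uw^2 + 15/4vw^2 + 1/4w^3 - 11/5u^2 + 6vw + 11/2w^2
  leading term uvw^2: subtract (1/60w)·h_2 from uvw^2 - 7/2vw^3 + 11/5u^3 - 6/5u^2v - 1/10u^2w - 11/2uw^2 + 15/4vw^2 + 1/4w^3 - 11/5u^2 + 6vw + 11/2w^2 → -7/2vw^3 + 11/5u^3 - 6/5u^2v - 1/10u^2w - 11/2uw^2 + 15/4vw^2 + 1/4w^3 - 11/5u^2 + 11/5uw + 24/5vw + 27/5w^2 - 11/5w
  leading term vw^3: no divisor's leading term divides it; move -7/2vw^3 to the remainder.
  leading term u^3: subtract (11/30)·h_1 from 11/5u^3 - 6/5u^2v - 1/10u^2w - 11/2uw^2 + 15/4vw^2 + 1/4w^3 - 11/5u^2 + 11/5uw + 24/5vw + 27/5w^2 - 11/5w → -6/5u^2v - 1/10u^2w + 33/2uvw + 15/4vw^2 + 1/4w^3 - 11/5u^2 + 24/5vw + 131/10w^2 - 363/10u + 99/5v - 11/5w + 231/10
  leading term u^2v: no divisor's leading term divides it; move -6/5u^2v to the remainder.
  leading term u^2w: no divisor's leading term divides it; move -1/10u^2w to the remainder.
  leading term uvw: subtract (11/40)·h_2 from 33/2uvw + 15/4vw^2 + 1/4w^3 - 11/5u^2 + 24/5vw + 131/10w^2 - 363/10u + 99/5v - 11/5w + 231/10 → 15/4vw^2 + 1/4w^3 - 11/5u^2 + 24/5vw + 131/10w^2 - 77/20w - 66/5
  leading term vw^2: no divisor's leading term divides it; move 15/4vw^2 to the remainder.
  leading term w^3: no divisor's leading term divides it; move 1/4w^3 to the remainder.
  leading term u^2: no divisor's leading term divides it; move -11/5u^2 to the remainder.
  leading term vw: no divisor's leading term divides it; move 24/5vw to the remainder.
  leading term w^2: no divisor's leading term divides it; move 131/10w^2 to the remainder.
  leading term w: no divisor's leading term divides it; move -77/20w to the remainder.
  leading term 1: no divisor's leading term divides it; move -66/5 to the remainder.
  remainder -7/2vw^3 - 6/5u^2v - 1/10u^2w + 15/4vw^2 + 1/4w^3 - 11/5u^2 + 24/5vw + 131/10w^2 - 77/20w - 66/5 ≠ 0; add k_3 = -7/2vw^3 - 6/5u^2v - 1/10u^2w + 15/4vw^2 + 1/4w^3 - 11/5u^2 + 24/5vw + 131/10w^2 - 77/20w - 66/5 to the basis.

The other S-polynomials (S(h_1,k_3), S(h_2,k_3)) all reduce to 0 modulo the current basis, so we have a Gröbner basis.
Inter-reduce: drop elements whose leading term is divisible by another's, tail-reduce, and make monic.
Reduced Gröbner basis: {vw^3 + 12/35u^2v + 1/35u^2w - 15/14vw^2 - 1/14w^3 + 22/35u^2 - 48/35vw - 131/35w^2 + 11/10w + 132/35, u^3 - 5/2uw^2 + uw - 7/2w^2 + 3/4w + 6, uvw - 11/5u + 6/5v + 1/10w + 11/5}.

Since the reduced bases disagree, the two ideals are not the same.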